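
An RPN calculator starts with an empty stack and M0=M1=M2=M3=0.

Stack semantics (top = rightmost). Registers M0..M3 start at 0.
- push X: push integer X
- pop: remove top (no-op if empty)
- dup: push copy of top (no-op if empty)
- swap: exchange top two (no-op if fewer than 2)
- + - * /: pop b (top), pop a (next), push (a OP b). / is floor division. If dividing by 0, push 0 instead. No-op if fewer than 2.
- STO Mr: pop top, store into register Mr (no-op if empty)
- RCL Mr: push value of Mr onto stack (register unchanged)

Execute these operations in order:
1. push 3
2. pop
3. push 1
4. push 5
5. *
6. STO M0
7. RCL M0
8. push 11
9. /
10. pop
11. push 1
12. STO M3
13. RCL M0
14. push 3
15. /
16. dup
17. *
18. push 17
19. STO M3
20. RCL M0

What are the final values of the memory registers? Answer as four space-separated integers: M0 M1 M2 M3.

After op 1 (push 3): stack=[3] mem=[0,0,0,0]
After op 2 (pop): stack=[empty] mem=[0,0,0,0]
After op 3 (push 1): stack=[1] mem=[0,0,0,0]
After op 4 (push 5): stack=[1,5] mem=[0,0,0,0]
After op 5 (*): stack=[5] mem=[0,0,0,0]
After op 6 (STO M0): stack=[empty] mem=[5,0,0,0]
After op 7 (RCL M0): stack=[5] mem=[5,0,0,0]
After op 8 (push 11): stack=[5,11] mem=[5,0,0,0]
After op 9 (/): stack=[0] mem=[5,0,0,0]
After op 10 (pop): stack=[empty] mem=[5,0,0,0]
After op 11 (push 1): stack=[1] mem=[5,0,0,0]
After op 12 (STO M3): stack=[empty] mem=[5,0,0,1]
After op 13 (RCL M0): stack=[5] mem=[5,0,0,1]
After op 14 (push 3): stack=[5,3] mem=[5,0,0,1]
After op 15 (/): stack=[1] mem=[5,0,0,1]
After op 16 (dup): stack=[1,1] mem=[5,0,0,1]
After op 17 (*): stack=[1] mem=[5,0,0,1]
After op 18 (push 17): stack=[1,17] mem=[5,0,0,1]
After op 19 (STO M3): stack=[1] mem=[5,0,0,17]
After op 20 (RCL M0): stack=[1,5] mem=[5,0,0,17]

Answer: 5 0 0 17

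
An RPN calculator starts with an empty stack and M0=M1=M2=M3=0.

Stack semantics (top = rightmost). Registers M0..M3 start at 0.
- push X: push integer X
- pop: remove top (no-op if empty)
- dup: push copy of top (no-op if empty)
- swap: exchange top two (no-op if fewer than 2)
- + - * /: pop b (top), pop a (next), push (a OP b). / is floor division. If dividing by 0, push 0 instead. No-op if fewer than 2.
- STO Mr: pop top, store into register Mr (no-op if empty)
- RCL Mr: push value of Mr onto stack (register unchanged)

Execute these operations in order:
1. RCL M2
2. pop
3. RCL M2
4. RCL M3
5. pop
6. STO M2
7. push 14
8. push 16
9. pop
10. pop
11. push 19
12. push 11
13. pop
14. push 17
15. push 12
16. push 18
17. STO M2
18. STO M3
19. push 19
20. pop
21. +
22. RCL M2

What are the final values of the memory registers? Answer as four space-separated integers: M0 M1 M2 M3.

After op 1 (RCL M2): stack=[0] mem=[0,0,0,0]
After op 2 (pop): stack=[empty] mem=[0,0,0,0]
After op 3 (RCL M2): stack=[0] mem=[0,0,0,0]
After op 4 (RCL M3): stack=[0,0] mem=[0,0,0,0]
After op 5 (pop): stack=[0] mem=[0,0,0,0]
After op 6 (STO M2): stack=[empty] mem=[0,0,0,0]
After op 7 (push 14): stack=[14] mem=[0,0,0,0]
After op 8 (push 16): stack=[14,16] mem=[0,0,0,0]
After op 9 (pop): stack=[14] mem=[0,0,0,0]
After op 10 (pop): stack=[empty] mem=[0,0,0,0]
After op 11 (push 19): stack=[19] mem=[0,0,0,0]
After op 12 (push 11): stack=[19,11] mem=[0,0,0,0]
After op 13 (pop): stack=[19] mem=[0,0,0,0]
After op 14 (push 17): stack=[19,17] mem=[0,0,0,0]
After op 15 (push 12): stack=[19,17,12] mem=[0,0,0,0]
After op 16 (push 18): stack=[19,17,12,18] mem=[0,0,0,0]
After op 17 (STO M2): stack=[19,17,12] mem=[0,0,18,0]
After op 18 (STO M3): stack=[19,17] mem=[0,0,18,12]
After op 19 (push 19): stack=[19,17,19] mem=[0,0,18,12]
After op 20 (pop): stack=[19,17] mem=[0,0,18,12]
After op 21 (+): stack=[36] mem=[0,0,18,12]
After op 22 (RCL M2): stack=[36,18] mem=[0,0,18,12]

Answer: 0 0 18 12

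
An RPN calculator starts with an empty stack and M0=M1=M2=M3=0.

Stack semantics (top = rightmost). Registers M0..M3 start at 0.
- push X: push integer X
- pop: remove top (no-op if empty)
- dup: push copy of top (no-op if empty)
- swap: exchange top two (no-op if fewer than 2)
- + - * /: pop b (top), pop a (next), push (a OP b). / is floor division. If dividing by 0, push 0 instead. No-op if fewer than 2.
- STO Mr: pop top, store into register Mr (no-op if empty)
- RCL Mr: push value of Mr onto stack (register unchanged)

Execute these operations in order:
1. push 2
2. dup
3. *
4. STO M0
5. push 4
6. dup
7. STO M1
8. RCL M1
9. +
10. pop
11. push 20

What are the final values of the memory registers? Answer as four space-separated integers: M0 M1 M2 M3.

After op 1 (push 2): stack=[2] mem=[0,0,0,0]
After op 2 (dup): stack=[2,2] mem=[0,0,0,0]
After op 3 (*): stack=[4] mem=[0,0,0,0]
After op 4 (STO M0): stack=[empty] mem=[4,0,0,0]
After op 5 (push 4): stack=[4] mem=[4,0,0,0]
After op 6 (dup): stack=[4,4] mem=[4,0,0,0]
After op 7 (STO M1): stack=[4] mem=[4,4,0,0]
After op 8 (RCL M1): stack=[4,4] mem=[4,4,0,0]
After op 9 (+): stack=[8] mem=[4,4,0,0]
After op 10 (pop): stack=[empty] mem=[4,4,0,0]
After op 11 (push 20): stack=[20] mem=[4,4,0,0]

Answer: 4 4 0 0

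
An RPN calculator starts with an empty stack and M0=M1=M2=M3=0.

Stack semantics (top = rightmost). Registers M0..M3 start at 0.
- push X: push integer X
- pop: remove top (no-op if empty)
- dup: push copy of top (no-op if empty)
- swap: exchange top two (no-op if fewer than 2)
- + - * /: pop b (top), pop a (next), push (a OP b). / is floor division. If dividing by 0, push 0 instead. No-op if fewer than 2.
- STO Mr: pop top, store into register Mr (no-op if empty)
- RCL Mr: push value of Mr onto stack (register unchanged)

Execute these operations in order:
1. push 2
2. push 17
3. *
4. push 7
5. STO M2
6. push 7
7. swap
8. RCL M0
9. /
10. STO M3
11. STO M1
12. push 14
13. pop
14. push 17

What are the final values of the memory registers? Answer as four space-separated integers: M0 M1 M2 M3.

After op 1 (push 2): stack=[2] mem=[0,0,0,0]
After op 2 (push 17): stack=[2,17] mem=[0,0,0,0]
After op 3 (*): stack=[34] mem=[0,0,0,0]
After op 4 (push 7): stack=[34,7] mem=[0,0,0,0]
After op 5 (STO M2): stack=[34] mem=[0,0,7,0]
After op 6 (push 7): stack=[34,7] mem=[0,0,7,0]
After op 7 (swap): stack=[7,34] mem=[0,0,7,0]
After op 8 (RCL M0): stack=[7,34,0] mem=[0,0,7,0]
After op 9 (/): stack=[7,0] mem=[0,0,7,0]
After op 10 (STO M3): stack=[7] mem=[0,0,7,0]
After op 11 (STO M1): stack=[empty] mem=[0,7,7,0]
After op 12 (push 14): stack=[14] mem=[0,7,7,0]
After op 13 (pop): stack=[empty] mem=[0,7,7,0]
After op 14 (push 17): stack=[17] mem=[0,7,7,0]

Answer: 0 7 7 0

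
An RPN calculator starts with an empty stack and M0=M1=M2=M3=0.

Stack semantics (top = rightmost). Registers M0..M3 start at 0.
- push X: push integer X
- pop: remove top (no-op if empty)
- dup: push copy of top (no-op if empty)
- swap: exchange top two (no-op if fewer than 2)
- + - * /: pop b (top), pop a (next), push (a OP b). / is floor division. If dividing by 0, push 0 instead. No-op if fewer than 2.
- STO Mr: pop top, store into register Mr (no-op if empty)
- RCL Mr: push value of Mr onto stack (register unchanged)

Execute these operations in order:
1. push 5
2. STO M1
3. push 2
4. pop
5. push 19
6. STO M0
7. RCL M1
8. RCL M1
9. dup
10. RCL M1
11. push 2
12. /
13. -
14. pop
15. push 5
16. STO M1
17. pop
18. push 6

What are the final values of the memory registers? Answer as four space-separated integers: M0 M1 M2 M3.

After op 1 (push 5): stack=[5] mem=[0,0,0,0]
After op 2 (STO M1): stack=[empty] mem=[0,5,0,0]
After op 3 (push 2): stack=[2] mem=[0,5,0,0]
After op 4 (pop): stack=[empty] mem=[0,5,0,0]
After op 5 (push 19): stack=[19] mem=[0,5,0,0]
After op 6 (STO M0): stack=[empty] mem=[19,5,0,0]
After op 7 (RCL M1): stack=[5] mem=[19,5,0,0]
After op 8 (RCL M1): stack=[5,5] mem=[19,5,0,0]
After op 9 (dup): stack=[5,5,5] mem=[19,5,0,0]
After op 10 (RCL M1): stack=[5,5,5,5] mem=[19,5,0,0]
After op 11 (push 2): stack=[5,5,5,5,2] mem=[19,5,0,0]
After op 12 (/): stack=[5,5,5,2] mem=[19,5,0,0]
After op 13 (-): stack=[5,5,3] mem=[19,5,0,0]
After op 14 (pop): stack=[5,5] mem=[19,5,0,0]
After op 15 (push 5): stack=[5,5,5] mem=[19,5,0,0]
After op 16 (STO M1): stack=[5,5] mem=[19,5,0,0]
After op 17 (pop): stack=[5] mem=[19,5,0,0]
After op 18 (push 6): stack=[5,6] mem=[19,5,0,0]

Answer: 19 5 0 0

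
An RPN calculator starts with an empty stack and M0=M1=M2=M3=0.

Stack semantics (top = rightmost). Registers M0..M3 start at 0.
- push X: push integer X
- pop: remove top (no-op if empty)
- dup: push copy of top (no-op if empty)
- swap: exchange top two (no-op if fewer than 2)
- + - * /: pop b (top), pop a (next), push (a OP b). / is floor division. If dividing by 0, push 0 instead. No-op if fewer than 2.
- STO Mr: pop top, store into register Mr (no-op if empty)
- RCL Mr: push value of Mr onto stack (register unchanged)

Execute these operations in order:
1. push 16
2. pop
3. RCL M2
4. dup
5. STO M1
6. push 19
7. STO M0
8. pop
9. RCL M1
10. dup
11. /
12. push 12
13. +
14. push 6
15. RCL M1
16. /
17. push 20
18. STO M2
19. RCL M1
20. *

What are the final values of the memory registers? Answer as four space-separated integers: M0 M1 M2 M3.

After op 1 (push 16): stack=[16] mem=[0,0,0,0]
After op 2 (pop): stack=[empty] mem=[0,0,0,0]
After op 3 (RCL M2): stack=[0] mem=[0,0,0,0]
After op 4 (dup): stack=[0,0] mem=[0,0,0,0]
After op 5 (STO M1): stack=[0] mem=[0,0,0,0]
After op 6 (push 19): stack=[0,19] mem=[0,0,0,0]
After op 7 (STO M0): stack=[0] mem=[19,0,0,0]
After op 8 (pop): stack=[empty] mem=[19,0,0,0]
After op 9 (RCL M1): stack=[0] mem=[19,0,0,0]
After op 10 (dup): stack=[0,0] mem=[19,0,0,0]
After op 11 (/): stack=[0] mem=[19,0,0,0]
After op 12 (push 12): stack=[0,12] mem=[19,0,0,0]
After op 13 (+): stack=[12] mem=[19,0,0,0]
After op 14 (push 6): stack=[12,6] mem=[19,0,0,0]
After op 15 (RCL M1): stack=[12,6,0] mem=[19,0,0,0]
After op 16 (/): stack=[12,0] mem=[19,0,0,0]
After op 17 (push 20): stack=[12,0,20] mem=[19,0,0,0]
After op 18 (STO M2): stack=[12,0] mem=[19,0,20,0]
After op 19 (RCL M1): stack=[12,0,0] mem=[19,0,20,0]
After op 20 (*): stack=[12,0] mem=[19,0,20,0]

Answer: 19 0 20 0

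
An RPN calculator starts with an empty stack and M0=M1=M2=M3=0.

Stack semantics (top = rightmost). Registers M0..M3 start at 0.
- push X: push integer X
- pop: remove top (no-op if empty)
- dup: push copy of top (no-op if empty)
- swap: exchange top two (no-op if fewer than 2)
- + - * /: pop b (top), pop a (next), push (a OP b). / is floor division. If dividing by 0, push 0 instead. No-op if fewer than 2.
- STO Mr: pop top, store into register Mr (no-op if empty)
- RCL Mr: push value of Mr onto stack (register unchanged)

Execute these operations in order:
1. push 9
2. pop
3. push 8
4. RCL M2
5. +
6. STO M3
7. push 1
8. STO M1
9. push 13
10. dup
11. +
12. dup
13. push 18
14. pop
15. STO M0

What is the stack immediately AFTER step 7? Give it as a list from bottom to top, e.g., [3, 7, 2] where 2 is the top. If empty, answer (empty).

After op 1 (push 9): stack=[9] mem=[0,0,0,0]
After op 2 (pop): stack=[empty] mem=[0,0,0,0]
After op 3 (push 8): stack=[8] mem=[0,0,0,0]
After op 4 (RCL M2): stack=[8,0] mem=[0,0,0,0]
After op 5 (+): stack=[8] mem=[0,0,0,0]
After op 6 (STO M3): stack=[empty] mem=[0,0,0,8]
After op 7 (push 1): stack=[1] mem=[0,0,0,8]

[1]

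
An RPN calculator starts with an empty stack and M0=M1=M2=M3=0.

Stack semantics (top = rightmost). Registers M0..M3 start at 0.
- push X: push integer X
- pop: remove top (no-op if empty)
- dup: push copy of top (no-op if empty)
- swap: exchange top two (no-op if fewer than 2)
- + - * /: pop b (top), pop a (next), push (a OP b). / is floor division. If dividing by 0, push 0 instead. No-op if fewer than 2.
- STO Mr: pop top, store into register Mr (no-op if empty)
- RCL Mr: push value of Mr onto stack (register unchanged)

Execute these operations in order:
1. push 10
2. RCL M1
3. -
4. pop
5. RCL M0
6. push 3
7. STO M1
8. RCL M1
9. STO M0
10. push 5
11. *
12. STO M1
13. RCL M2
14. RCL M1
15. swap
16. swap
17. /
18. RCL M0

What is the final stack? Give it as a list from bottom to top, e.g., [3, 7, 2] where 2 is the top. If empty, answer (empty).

After op 1 (push 10): stack=[10] mem=[0,0,0,0]
After op 2 (RCL M1): stack=[10,0] mem=[0,0,0,0]
After op 3 (-): stack=[10] mem=[0,0,0,0]
After op 4 (pop): stack=[empty] mem=[0,0,0,0]
After op 5 (RCL M0): stack=[0] mem=[0,0,0,0]
After op 6 (push 3): stack=[0,3] mem=[0,0,0,0]
After op 7 (STO M1): stack=[0] mem=[0,3,0,0]
After op 8 (RCL M1): stack=[0,3] mem=[0,3,0,0]
After op 9 (STO M0): stack=[0] mem=[3,3,0,0]
After op 10 (push 5): stack=[0,5] mem=[3,3,0,0]
After op 11 (*): stack=[0] mem=[3,3,0,0]
After op 12 (STO M1): stack=[empty] mem=[3,0,0,0]
After op 13 (RCL M2): stack=[0] mem=[3,0,0,0]
After op 14 (RCL M1): stack=[0,0] mem=[3,0,0,0]
After op 15 (swap): stack=[0,0] mem=[3,0,0,0]
After op 16 (swap): stack=[0,0] mem=[3,0,0,0]
After op 17 (/): stack=[0] mem=[3,0,0,0]
After op 18 (RCL M0): stack=[0,3] mem=[3,0,0,0]

Answer: [0, 3]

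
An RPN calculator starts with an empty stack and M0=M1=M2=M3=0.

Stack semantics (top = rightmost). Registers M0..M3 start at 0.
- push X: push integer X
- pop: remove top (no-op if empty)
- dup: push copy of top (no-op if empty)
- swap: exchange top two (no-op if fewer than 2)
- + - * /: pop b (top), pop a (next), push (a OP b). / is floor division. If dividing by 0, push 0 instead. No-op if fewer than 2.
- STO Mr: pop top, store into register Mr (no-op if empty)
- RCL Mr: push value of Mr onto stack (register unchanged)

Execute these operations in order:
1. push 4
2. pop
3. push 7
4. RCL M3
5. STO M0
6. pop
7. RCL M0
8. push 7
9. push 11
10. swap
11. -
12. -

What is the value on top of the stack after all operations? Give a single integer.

Answer: -4

Derivation:
After op 1 (push 4): stack=[4] mem=[0,0,0,0]
After op 2 (pop): stack=[empty] mem=[0,0,0,0]
After op 3 (push 7): stack=[7] mem=[0,0,0,0]
After op 4 (RCL M3): stack=[7,0] mem=[0,0,0,0]
After op 5 (STO M0): stack=[7] mem=[0,0,0,0]
After op 6 (pop): stack=[empty] mem=[0,0,0,0]
After op 7 (RCL M0): stack=[0] mem=[0,0,0,0]
After op 8 (push 7): stack=[0,7] mem=[0,0,0,0]
After op 9 (push 11): stack=[0,7,11] mem=[0,0,0,0]
After op 10 (swap): stack=[0,11,7] mem=[0,0,0,0]
After op 11 (-): stack=[0,4] mem=[0,0,0,0]
After op 12 (-): stack=[-4] mem=[0,0,0,0]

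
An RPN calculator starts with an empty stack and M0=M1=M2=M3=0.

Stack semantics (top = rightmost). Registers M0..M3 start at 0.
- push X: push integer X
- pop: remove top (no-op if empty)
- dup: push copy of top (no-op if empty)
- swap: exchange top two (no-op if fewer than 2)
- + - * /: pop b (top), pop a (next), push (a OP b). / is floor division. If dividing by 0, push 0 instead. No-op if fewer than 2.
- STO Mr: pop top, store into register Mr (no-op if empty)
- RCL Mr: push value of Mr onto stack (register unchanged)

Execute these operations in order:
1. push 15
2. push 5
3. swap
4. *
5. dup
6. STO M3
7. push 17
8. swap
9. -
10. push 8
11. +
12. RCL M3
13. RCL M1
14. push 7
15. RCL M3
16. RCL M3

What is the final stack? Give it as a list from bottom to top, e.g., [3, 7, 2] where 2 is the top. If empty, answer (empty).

After op 1 (push 15): stack=[15] mem=[0,0,0,0]
After op 2 (push 5): stack=[15,5] mem=[0,0,0,0]
After op 3 (swap): stack=[5,15] mem=[0,0,0,0]
After op 4 (*): stack=[75] mem=[0,0,0,0]
After op 5 (dup): stack=[75,75] mem=[0,0,0,0]
After op 6 (STO M3): stack=[75] mem=[0,0,0,75]
After op 7 (push 17): stack=[75,17] mem=[0,0,0,75]
After op 8 (swap): stack=[17,75] mem=[0,0,0,75]
After op 9 (-): stack=[-58] mem=[0,0,0,75]
After op 10 (push 8): stack=[-58,8] mem=[0,0,0,75]
After op 11 (+): stack=[-50] mem=[0,0,0,75]
After op 12 (RCL M3): stack=[-50,75] mem=[0,0,0,75]
After op 13 (RCL M1): stack=[-50,75,0] mem=[0,0,0,75]
After op 14 (push 7): stack=[-50,75,0,7] mem=[0,0,0,75]
After op 15 (RCL M3): stack=[-50,75,0,7,75] mem=[0,0,0,75]
After op 16 (RCL M3): stack=[-50,75,0,7,75,75] mem=[0,0,0,75]

Answer: [-50, 75, 0, 7, 75, 75]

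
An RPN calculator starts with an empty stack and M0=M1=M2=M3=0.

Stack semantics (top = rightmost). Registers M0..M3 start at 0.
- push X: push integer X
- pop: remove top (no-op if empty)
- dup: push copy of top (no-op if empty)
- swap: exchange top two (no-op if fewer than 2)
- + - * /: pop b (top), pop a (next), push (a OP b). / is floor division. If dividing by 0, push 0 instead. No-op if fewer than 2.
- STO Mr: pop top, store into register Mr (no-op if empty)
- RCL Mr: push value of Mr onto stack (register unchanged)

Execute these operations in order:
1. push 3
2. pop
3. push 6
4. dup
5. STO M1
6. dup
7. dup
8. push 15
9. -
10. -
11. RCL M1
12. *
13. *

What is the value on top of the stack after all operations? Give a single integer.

Answer: 540

Derivation:
After op 1 (push 3): stack=[3] mem=[0,0,0,0]
After op 2 (pop): stack=[empty] mem=[0,0,0,0]
After op 3 (push 6): stack=[6] mem=[0,0,0,0]
After op 4 (dup): stack=[6,6] mem=[0,0,0,0]
After op 5 (STO M1): stack=[6] mem=[0,6,0,0]
After op 6 (dup): stack=[6,6] mem=[0,6,0,0]
After op 7 (dup): stack=[6,6,6] mem=[0,6,0,0]
After op 8 (push 15): stack=[6,6,6,15] mem=[0,6,0,0]
After op 9 (-): stack=[6,6,-9] mem=[0,6,0,0]
After op 10 (-): stack=[6,15] mem=[0,6,0,0]
After op 11 (RCL M1): stack=[6,15,6] mem=[0,6,0,0]
After op 12 (*): stack=[6,90] mem=[0,6,0,0]
After op 13 (*): stack=[540] mem=[0,6,0,0]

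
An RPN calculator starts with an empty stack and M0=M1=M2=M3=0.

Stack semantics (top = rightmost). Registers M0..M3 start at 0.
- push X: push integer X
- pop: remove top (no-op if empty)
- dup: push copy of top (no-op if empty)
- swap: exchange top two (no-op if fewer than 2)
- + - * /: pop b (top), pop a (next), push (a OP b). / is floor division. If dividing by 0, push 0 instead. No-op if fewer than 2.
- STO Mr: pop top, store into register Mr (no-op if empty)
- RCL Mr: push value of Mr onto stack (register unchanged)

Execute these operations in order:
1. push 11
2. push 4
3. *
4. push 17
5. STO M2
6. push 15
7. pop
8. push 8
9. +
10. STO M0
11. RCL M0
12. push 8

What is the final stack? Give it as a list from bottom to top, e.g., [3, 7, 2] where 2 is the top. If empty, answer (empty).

After op 1 (push 11): stack=[11] mem=[0,0,0,0]
After op 2 (push 4): stack=[11,4] mem=[0,0,0,0]
After op 3 (*): stack=[44] mem=[0,0,0,0]
After op 4 (push 17): stack=[44,17] mem=[0,0,0,0]
After op 5 (STO M2): stack=[44] mem=[0,0,17,0]
After op 6 (push 15): stack=[44,15] mem=[0,0,17,0]
After op 7 (pop): stack=[44] mem=[0,0,17,0]
After op 8 (push 8): stack=[44,8] mem=[0,0,17,0]
After op 9 (+): stack=[52] mem=[0,0,17,0]
After op 10 (STO M0): stack=[empty] mem=[52,0,17,0]
After op 11 (RCL M0): stack=[52] mem=[52,0,17,0]
After op 12 (push 8): stack=[52,8] mem=[52,0,17,0]

Answer: [52, 8]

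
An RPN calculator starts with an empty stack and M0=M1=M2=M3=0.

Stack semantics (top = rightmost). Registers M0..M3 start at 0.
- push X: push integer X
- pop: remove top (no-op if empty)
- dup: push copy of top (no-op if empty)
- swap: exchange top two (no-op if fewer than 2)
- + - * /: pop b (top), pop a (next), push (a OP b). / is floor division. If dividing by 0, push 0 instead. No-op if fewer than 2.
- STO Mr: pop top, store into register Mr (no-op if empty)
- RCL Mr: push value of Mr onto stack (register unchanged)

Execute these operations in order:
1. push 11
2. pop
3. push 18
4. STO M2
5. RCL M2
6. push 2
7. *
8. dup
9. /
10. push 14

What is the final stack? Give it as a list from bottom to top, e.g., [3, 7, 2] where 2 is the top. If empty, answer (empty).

After op 1 (push 11): stack=[11] mem=[0,0,0,0]
After op 2 (pop): stack=[empty] mem=[0,0,0,0]
After op 3 (push 18): stack=[18] mem=[0,0,0,0]
After op 4 (STO M2): stack=[empty] mem=[0,0,18,0]
After op 5 (RCL M2): stack=[18] mem=[0,0,18,0]
After op 6 (push 2): stack=[18,2] mem=[0,0,18,0]
After op 7 (*): stack=[36] mem=[0,0,18,0]
After op 8 (dup): stack=[36,36] mem=[0,0,18,0]
After op 9 (/): stack=[1] mem=[0,0,18,0]
After op 10 (push 14): stack=[1,14] mem=[0,0,18,0]

Answer: [1, 14]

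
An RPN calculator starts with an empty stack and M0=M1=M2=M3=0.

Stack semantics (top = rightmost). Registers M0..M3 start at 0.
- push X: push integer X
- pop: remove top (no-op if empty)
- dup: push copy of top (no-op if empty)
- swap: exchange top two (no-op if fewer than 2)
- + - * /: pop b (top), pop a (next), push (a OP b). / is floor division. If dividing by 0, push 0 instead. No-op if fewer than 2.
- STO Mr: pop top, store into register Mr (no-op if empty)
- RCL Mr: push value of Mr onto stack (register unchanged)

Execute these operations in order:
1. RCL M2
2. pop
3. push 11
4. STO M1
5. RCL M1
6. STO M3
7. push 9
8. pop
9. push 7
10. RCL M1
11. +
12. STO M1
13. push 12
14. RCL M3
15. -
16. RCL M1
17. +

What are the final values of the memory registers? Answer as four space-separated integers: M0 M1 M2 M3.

After op 1 (RCL M2): stack=[0] mem=[0,0,0,0]
After op 2 (pop): stack=[empty] mem=[0,0,0,0]
After op 3 (push 11): stack=[11] mem=[0,0,0,0]
After op 4 (STO M1): stack=[empty] mem=[0,11,0,0]
After op 5 (RCL M1): stack=[11] mem=[0,11,0,0]
After op 6 (STO M3): stack=[empty] mem=[0,11,0,11]
After op 7 (push 9): stack=[9] mem=[0,11,0,11]
After op 8 (pop): stack=[empty] mem=[0,11,0,11]
After op 9 (push 7): stack=[7] mem=[0,11,0,11]
After op 10 (RCL M1): stack=[7,11] mem=[0,11,0,11]
After op 11 (+): stack=[18] mem=[0,11,0,11]
After op 12 (STO M1): stack=[empty] mem=[0,18,0,11]
After op 13 (push 12): stack=[12] mem=[0,18,0,11]
After op 14 (RCL M3): stack=[12,11] mem=[0,18,0,11]
After op 15 (-): stack=[1] mem=[0,18,0,11]
After op 16 (RCL M1): stack=[1,18] mem=[0,18,0,11]
After op 17 (+): stack=[19] mem=[0,18,0,11]

Answer: 0 18 0 11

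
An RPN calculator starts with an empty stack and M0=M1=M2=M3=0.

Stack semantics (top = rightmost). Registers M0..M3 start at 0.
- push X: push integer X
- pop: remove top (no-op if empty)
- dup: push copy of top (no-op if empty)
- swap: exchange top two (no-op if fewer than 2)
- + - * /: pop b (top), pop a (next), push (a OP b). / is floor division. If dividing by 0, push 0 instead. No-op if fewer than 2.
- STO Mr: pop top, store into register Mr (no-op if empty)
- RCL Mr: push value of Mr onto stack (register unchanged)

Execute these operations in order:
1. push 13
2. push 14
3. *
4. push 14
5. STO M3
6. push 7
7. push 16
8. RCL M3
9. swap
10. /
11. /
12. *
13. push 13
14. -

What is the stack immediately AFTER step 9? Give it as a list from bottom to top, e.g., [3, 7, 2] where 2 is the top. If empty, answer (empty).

After op 1 (push 13): stack=[13] mem=[0,0,0,0]
After op 2 (push 14): stack=[13,14] mem=[0,0,0,0]
After op 3 (*): stack=[182] mem=[0,0,0,0]
After op 4 (push 14): stack=[182,14] mem=[0,0,0,0]
After op 5 (STO M3): stack=[182] mem=[0,0,0,14]
After op 6 (push 7): stack=[182,7] mem=[0,0,0,14]
After op 7 (push 16): stack=[182,7,16] mem=[0,0,0,14]
After op 8 (RCL M3): stack=[182,7,16,14] mem=[0,0,0,14]
After op 9 (swap): stack=[182,7,14,16] mem=[0,0,0,14]

[182, 7, 14, 16]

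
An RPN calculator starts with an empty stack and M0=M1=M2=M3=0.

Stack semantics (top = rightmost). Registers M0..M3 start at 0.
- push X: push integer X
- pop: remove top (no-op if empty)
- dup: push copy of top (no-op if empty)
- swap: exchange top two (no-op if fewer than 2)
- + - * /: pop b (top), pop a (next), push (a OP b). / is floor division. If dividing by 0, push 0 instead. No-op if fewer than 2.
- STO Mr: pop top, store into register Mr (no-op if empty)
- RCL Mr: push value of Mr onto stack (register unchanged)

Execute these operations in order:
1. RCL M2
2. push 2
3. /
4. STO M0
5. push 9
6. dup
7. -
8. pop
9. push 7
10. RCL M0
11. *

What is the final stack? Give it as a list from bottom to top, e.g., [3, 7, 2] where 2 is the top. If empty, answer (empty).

Answer: [0]

Derivation:
After op 1 (RCL M2): stack=[0] mem=[0,0,0,0]
After op 2 (push 2): stack=[0,2] mem=[0,0,0,0]
After op 3 (/): stack=[0] mem=[0,0,0,0]
After op 4 (STO M0): stack=[empty] mem=[0,0,0,0]
After op 5 (push 9): stack=[9] mem=[0,0,0,0]
After op 6 (dup): stack=[9,9] mem=[0,0,0,0]
After op 7 (-): stack=[0] mem=[0,0,0,0]
After op 8 (pop): stack=[empty] mem=[0,0,0,0]
After op 9 (push 7): stack=[7] mem=[0,0,0,0]
After op 10 (RCL M0): stack=[7,0] mem=[0,0,0,0]
After op 11 (*): stack=[0] mem=[0,0,0,0]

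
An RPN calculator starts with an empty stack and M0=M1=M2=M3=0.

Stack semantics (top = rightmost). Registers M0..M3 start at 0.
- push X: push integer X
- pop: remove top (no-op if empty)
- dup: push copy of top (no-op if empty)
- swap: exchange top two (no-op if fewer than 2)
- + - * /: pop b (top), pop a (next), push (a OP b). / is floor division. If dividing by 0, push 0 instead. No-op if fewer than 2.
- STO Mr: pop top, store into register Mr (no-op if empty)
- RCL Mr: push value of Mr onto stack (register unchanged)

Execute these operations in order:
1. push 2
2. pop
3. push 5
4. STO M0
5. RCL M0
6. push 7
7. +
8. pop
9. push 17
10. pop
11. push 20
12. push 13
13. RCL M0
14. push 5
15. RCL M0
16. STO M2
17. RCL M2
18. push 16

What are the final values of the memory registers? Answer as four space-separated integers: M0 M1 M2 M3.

Answer: 5 0 5 0

Derivation:
After op 1 (push 2): stack=[2] mem=[0,0,0,0]
After op 2 (pop): stack=[empty] mem=[0,0,0,0]
After op 3 (push 5): stack=[5] mem=[0,0,0,0]
After op 4 (STO M0): stack=[empty] mem=[5,0,0,0]
After op 5 (RCL M0): stack=[5] mem=[5,0,0,0]
After op 6 (push 7): stack=[5,7] mem=[5,0,0,0]
After op 7 (+): stack=[12] mem=[5,0,0,0]
After op 8 (pop): stack=[empty] mem=[5,0,0,0]
After op 9 (push 17): stack=[17] mem=[5,0,0,0]
After op 10 (pop): stack=[empty] mem=[5,0,0,0]
After op 11 (push 20): stack=[20] mem=[5,0,0,0]
After op 12 (push 13): stack=[20,13] mem=[5,0,0,0]
After op 13 (RCL M0): stack=[20,13,5] mem=[5,0,0,0]
After op 14 (push 5): stack=[20,13,5,5] mem=[5,0,0,0]
After op 15 (RCL M0): stack=[20,13,5,5,5] mem=[5,0,0,0]
After op 16 (STO M2): stack=[20,13,5,5] mem=[5,0,5,0]
After op 17 (RCL M2): stack=[20,13,5,5,5] mem=[5,0,5,0]
After op 18 (push 16): stack=[20,13,5,5,5,16] mem=[5,0,5,0]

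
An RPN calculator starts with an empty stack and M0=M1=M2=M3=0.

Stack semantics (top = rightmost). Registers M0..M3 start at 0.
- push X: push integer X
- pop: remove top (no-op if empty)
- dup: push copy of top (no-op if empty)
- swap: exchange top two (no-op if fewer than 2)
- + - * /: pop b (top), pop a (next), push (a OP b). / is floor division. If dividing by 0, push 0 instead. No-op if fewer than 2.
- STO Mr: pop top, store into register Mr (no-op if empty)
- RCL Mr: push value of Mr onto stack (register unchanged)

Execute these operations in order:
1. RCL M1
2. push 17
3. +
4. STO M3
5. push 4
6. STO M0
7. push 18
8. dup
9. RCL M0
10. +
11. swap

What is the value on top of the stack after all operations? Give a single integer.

Answer: 18

Derivation:
After op 1 (RCL M1): stack=[0] mem=[0,0,0,0]
After op 2 (push 17): stack=[0,17] mem=[0,0,0,0]
After op 3 (+): stack=[17] mem=[0,0,0,0]
After op 4 (STO M3): stack=[empty] mem=[0,0,0,17]
After op 5 (push 4): stack=[4] mem=[0,0,0,17]
After op 6 (STO M0): stack=[empty] mem=[4,0,0,17]
After op 7 (push 18): stack=[18] mem=[4,0,0,17]
After op 8 (dup): stack=[18,18] mem=[4,0,0,17]
After op 9 (RCL M0): stack=[18,18,4] mem=[4,0,0,17]
After op 10 (+): stack=[18,22] mem=[4,0,0,17]
After op 11 (swap): stack=[22,18] mem=[4,0,0,17]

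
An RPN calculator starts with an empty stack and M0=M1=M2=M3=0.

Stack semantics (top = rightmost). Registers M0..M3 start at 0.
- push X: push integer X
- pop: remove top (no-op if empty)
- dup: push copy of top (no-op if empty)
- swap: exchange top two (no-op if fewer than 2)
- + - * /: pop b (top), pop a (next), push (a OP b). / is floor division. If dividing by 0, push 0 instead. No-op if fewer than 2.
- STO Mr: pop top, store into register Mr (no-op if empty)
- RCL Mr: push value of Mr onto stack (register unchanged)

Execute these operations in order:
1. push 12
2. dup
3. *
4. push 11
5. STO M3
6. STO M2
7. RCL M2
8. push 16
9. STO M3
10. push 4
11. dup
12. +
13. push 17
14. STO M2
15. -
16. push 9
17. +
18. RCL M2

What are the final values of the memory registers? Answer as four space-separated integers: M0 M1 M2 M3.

Answer: 0 0 17 16

Derivation:
After op 1 (push 12): stack=[12] mem=[0,0,0,0]
After op 2 (dup): stack=[12,12] mem=[0,0,0,0]
After op 3 (*): stack=[144] mem=[0,0,0,0]
After op 4 (push 11): stack=[144,11] mem=[0,0,0,0]
After op 5 (STO M3): stack=[144] mem=[0,0,0,11]
After op 6 (STO M2): stack=[empty] mem=[0,0,144,11]
After op 7 (RCL M2): stack=[144] mem=[0,0,144,11]
After op 8 (push 16): stack=[144,16] mem=[0,0,144,11]
After op 9 (STO M3): stack=[144] mem=[0,0,144,16]
After op 10 (push 4): stack=[144,4] mem=[0,0,144,16]
After op 11 (dup): stack=[144,4,4] mem=[0,0,144,16]
After op 12 (+): stack=[144,8] mem=[0,0,144,16]
After op 13 (push 17): stack=[144,8,17] mem=[0,0,144,16]
After op 14 (STO M2): stack=[144,8] mem=[0,0,17,16]
After op 15 (-): stack=[136] mem=[0,0,17,16]
After op 16 (push 9): stack=[136,9] mem=[0,0,17,16]
After op 17 (+): stack=[145] mem=[0,0,17,16]
After op 18 (RCL M2): stack=[145,17] mem=[0,0,17,16]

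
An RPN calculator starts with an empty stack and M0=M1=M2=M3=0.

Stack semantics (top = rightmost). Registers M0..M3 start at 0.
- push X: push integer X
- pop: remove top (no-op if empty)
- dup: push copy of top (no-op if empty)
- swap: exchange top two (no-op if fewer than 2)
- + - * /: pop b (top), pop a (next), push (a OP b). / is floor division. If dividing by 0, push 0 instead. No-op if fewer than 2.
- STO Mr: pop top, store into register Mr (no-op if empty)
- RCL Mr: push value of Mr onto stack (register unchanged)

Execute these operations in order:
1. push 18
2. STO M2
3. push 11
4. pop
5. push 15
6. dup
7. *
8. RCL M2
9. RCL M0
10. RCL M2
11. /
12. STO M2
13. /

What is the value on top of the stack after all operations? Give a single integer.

Answer: 12

Derivation:
After op 1 (push 18): stack=[18] mem=[0,0,0,0]
After op 2 (STO M2): stack=[empty] mem=[0,0,18,0]
After op 3 (push 11): stack=[11] mem=[0,0,18,0]
After op 4 (pop): stack=[empty] mem=[0,0,18,0]
After op 5 (push 15): stack=[15] mem=[0,0,18,0]
After op 6 (dup): stack=[15,15] mem=[0,0,18,0]
After op 7 (*): stack=[225] mem=[0,0,18,0]
After op 8 (RCL M2): stack=[225,18] mem=[0,0,18,0]
After op 9 (RCL M0): stack=[225,18,0] mem=[0,0,18,0]
After op 10 (RCL M2): stack=[225,18,0,18] mem=[0,0,18,0]
After op 11 (/): stack=[225,18,0] mem=[0,0,18,0]
After op 12 (STO M2): stack=[225,18] mem=[0,0,0,0]
After op 13 (/): stack=[12] mem=[0,0,0,0]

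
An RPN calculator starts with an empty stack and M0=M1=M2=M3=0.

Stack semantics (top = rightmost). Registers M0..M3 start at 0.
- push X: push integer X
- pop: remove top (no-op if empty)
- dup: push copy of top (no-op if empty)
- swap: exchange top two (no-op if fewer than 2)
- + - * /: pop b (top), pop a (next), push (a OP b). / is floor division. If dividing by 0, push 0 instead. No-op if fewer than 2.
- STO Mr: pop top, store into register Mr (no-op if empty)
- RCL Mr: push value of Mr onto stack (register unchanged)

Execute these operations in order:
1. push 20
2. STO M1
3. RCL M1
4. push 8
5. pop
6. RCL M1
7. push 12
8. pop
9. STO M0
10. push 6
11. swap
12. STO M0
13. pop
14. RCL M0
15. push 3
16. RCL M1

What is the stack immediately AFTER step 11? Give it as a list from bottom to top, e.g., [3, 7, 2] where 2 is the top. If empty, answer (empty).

After op 1 (push 20): stack=[20] mem=[0,0,0,0]
After op 2 (STO M1): stack=[empty] mem=[0,20,0,0]
After op 3 (RCL M1): stack=[20] mem=[0,20,0,0]
After op 4 (push 8): stack=[20,8] mem=[0,20,0,0]
After op 5 (pop): stack=[20] mem=[0,20,0,0]
After op 6 (RCL M1): stack=[20,20] mem=[0,20,0,0]
After op 7 (push 12): stack=[20,20,12] mem=[0,20,0,0]
After op 8 (pop): stack=[20,20] mem=[0,20,0,0]
After op 9 (STO M0): stack=[20] mem=[20,20,0,0]
After op 10 (push 6): stack=[20,6] mem=[20,20,0,0]
After op 11 (swap): stack=[6,20] mem=[20,20,0,0]

[6, 20]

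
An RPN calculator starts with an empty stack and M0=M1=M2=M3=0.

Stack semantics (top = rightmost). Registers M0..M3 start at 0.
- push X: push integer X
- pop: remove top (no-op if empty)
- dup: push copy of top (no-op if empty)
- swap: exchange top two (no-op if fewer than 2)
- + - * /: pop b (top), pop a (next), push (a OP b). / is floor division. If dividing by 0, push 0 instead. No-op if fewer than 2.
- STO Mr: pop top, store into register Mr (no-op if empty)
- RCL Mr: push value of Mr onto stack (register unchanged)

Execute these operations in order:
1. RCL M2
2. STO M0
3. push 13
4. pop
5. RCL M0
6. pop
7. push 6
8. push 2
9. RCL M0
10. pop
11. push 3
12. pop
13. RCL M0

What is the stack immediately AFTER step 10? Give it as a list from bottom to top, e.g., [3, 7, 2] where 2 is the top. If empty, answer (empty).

After op 1 (RCL M2): stack=[0] mem=[0,0,0,0]
After op 2 (STO M0): stack=[empty] mem=[0,0,0,0]
After op 3 (push 13): stack=[13] mem=[0,0,0,0]
After op 4 (pop): stack=[empty] mem=[0,0,0,0]
After op 5 (RCL M0): stack=[0] mem=[0,0,0,0]
After op 6 (pop): stack=[empty] mem=[0,0,0,0]
After op 7 (push 6): stack=[6] mem=[0,0,0,0]
After op 8 (push 2): stack=[6,2] mem=[0,0,0,0]
After op 9 (RCL M0): stack=[6,2,0] mem=[0,0,0,0]
After op 10 (pop): stack=[6,2] mem=[0,0,0,0]

[6, 2]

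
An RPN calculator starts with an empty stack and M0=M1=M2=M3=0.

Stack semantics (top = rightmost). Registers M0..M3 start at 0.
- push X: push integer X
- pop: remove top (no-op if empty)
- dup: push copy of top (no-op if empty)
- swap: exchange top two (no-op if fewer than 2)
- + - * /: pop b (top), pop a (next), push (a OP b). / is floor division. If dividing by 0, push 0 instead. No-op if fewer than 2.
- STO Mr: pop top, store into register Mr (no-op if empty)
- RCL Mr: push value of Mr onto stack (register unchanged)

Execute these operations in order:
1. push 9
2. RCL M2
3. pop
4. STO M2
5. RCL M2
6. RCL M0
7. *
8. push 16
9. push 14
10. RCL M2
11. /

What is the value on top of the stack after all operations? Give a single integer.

After op 1 (push 9): stack=[9] mem=[0,0,0,0]
After op 2 (RCL M2): stack=[9,0] mem=[0,0,0,0]
After op 3 (pop): stack=[9] mem=[0,0,0,0]
After op 4 (STO M2): stack=[empty] mem=[0,0,9,0]
After op 5 (RCL M2): stack=[9] mem=[0,0,9,0]
After op 6 (RCL M0): stack=[9,0] mem=[0,0,9,0]
After op 7 (*): stack=[0] mem=[0,0,9,0]
After op 8 (push 16): stack=[0,16] mem=[0,0,9,0]
After op 9 (push 14): stack=[0,16,14] mem=[0,0,9,0]
After op 10 (RCL M2): stack=[0,16,14,9] mem=[0,0,9,0]
After op 11 (/): stack=[0,16,1] mem=[0,0,9,0]

Answer: 1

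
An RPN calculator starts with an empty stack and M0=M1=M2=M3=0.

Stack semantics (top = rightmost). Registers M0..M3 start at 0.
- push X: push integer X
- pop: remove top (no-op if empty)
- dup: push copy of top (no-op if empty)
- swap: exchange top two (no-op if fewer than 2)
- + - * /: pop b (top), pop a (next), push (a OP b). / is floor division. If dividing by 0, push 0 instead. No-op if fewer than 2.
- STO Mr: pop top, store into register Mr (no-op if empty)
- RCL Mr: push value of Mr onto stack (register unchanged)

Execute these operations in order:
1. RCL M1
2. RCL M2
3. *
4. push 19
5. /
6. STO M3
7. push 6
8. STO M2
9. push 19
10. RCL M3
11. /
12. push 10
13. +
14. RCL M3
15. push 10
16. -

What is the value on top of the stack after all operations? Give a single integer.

Answer: -10

Derivation:
After op 1 (RCL M1): stack=[0] mem=[0,0,0,0]
After op 2 (RCL M2): stack=[0,0] mem=[0,0,0,0]
After op 3 (*): stack=[0] mem=[0,0,0,0]
After op 4 (push 19): stack=[0,19] mem=[0,0,0,0]
After op 5 (/): stack=[0] mem=[0,0,0,0]
After op 6 (STO M3): stack=[empty] mem=[0,0,0,0]
After op 7 (push 6): stack=[6] mem=[0,0,0,0]
After op 8 (STO M2): stack=[empty] mem=[0,0,6,0]
After op 9 (push 19): stack=[19] mem=[0,0,6,0]
After op 10 (RCL M3): stack=[19,0] mem=[0,0,6,0]
After op 11 (/): stack=[0] mem=[0,0,6,0]
After op 12 (push 10): stack=[0,10] mem=[0,0,6,0]
After op 13 (+): stack=[10] mem=[0,0,6,0]
After op 14 (RCL M3): stack=[10,0] mem=[0,0,6,0]
After op 15 (push 10): stack=[10,0,10] mem=[0,0,6,0]
After op 16 (-): stack=[10,-10] mem=[0,0,6,0]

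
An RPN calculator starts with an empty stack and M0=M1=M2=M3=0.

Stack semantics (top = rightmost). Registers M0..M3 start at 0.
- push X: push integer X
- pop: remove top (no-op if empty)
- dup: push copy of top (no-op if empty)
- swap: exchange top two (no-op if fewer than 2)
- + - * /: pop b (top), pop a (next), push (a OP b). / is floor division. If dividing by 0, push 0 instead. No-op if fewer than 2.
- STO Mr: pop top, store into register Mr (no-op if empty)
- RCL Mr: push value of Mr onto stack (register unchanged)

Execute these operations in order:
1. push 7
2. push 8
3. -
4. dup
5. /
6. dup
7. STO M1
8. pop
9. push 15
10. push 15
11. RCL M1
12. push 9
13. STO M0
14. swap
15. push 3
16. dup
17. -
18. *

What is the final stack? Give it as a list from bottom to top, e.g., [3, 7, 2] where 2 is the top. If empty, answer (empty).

Answer: [15, 1, 0]

Derivation:
After op 1 (push 7): stack=[7] mem=[0,0,0,0]
After op 2 (push 8): stack=[7,8] mem=[0,0,0,0]
After op 3 (-): stack=[-1] mem=[0,0,0,0]
After op 4 (dup): stack=[-1,-1] mem=[0,0,0,0]
After op 5 (/): stack=[1] mem=[0,0,0,0]
After op 6 (dup): stack=[1,1] mem=[0,0,0,0]
After op 7 (STO M1): stack=[1] mem=[0,1,0,0]
After op 8 (pop): stack=[empty] mem=[0,1,0,0]
After op 9 (push 15): stack=[15] mem=[0,1,0,0]
After op 10 (push 15): stack=[15,15] mem=[0,1,0,0]
After op 11 (RCL M1): stack=[15,15,1] mem=[0,1,0,0]
After op 12 (push 9): stack=[15,15,1,9] mem=[0,1,0,0]
After op 13 (STO M0): stack=[15,15,1] mem=[9,1,0,0]
After op 14 (swap): stack=[15,1,15] mem=[9,1,0,0]
After op 15 (push 3): stack=[15,1,15,3] mem=[9,1,0,0]
After op 16 (dup): stack=[15,1,15,3,3] mem=[9,1,0,0]
After op 17 (-): stack=[15,1,15,0] mem=[9,1,0,0]
After op 18 (*): stack=[15,1,0] mem=[9,1,0,0]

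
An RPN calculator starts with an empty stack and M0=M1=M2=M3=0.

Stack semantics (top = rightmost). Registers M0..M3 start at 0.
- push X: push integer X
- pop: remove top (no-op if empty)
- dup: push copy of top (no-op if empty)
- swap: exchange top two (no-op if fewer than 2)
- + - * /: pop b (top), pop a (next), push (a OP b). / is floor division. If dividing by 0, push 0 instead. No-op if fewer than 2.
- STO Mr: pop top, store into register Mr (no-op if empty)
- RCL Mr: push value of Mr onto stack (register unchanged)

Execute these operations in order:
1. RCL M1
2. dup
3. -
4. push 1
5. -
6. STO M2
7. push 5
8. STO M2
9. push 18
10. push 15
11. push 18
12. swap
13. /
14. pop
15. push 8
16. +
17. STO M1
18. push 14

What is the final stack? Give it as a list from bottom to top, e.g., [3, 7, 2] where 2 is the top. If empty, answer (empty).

Answer: [14]

Derivation:
After op 1 (RCL M1): stack=[0] mem=[0,0,0,0]
After op 2 (dup): stack=[0,0] mem=[0,0,0,0]
After op 3 (-): stack=[0] mem=[0,0,0,0]
After op 4 (push 1): stack=[0,1] mem=[0,0,0,0]
After op 5 (-): stack=[-1] mem=[0,0,0,0]
After op 6 (STO M2): stack=[empty] mem=[0,0,-1,0]
After op 7 (push 5): stack=[5] mem=[0,0,-1,0]
After op 8 (STO M2): stack=[empty] mem=[0,0,5,0]
After op 9 (push 18): stack=[18] mem=[0,0,5,0]
After op 10 (push 15): stack=[18,15] mem=[0,0,5,0]
After op 11 (push 18): stack=[18,15,18] mem=[0,0,5,0]
After op 12 (swap): stack=[18,18,15] mem=[0,0,5,0]
After op 13 (/): stack=[18,1] mem=[0,0,5,0]
After op 14 (pop): stack=[18] mem=[0,0,5,0]
After op 15 (push 8): stack=[18,8] mem=[0,0,5,0]
After op 16 (+): stack=[26] mem=[0,0,5,0]
After op 17 (STO M1): stack=[empty] mem=[0,26,5,0]
After op 18 (push 14): stack=[14] mem=[0,26,5,0]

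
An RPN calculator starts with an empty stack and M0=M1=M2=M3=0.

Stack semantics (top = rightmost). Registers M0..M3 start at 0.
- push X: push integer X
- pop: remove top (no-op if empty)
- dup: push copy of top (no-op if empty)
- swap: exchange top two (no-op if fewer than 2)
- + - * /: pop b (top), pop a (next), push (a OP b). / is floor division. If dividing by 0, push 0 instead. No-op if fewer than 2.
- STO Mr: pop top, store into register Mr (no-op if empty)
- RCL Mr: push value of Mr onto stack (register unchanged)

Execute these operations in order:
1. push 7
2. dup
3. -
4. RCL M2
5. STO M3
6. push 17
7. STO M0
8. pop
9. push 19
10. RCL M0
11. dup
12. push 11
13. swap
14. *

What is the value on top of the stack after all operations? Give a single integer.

After op 1 (push 7): stack=[7] mem=[0,0,0,0]
After op 2 (dup): stack=[7,7] mem=[0,0,0,0]
After op 3 (-): stack=[0] mem=[0,0,0,0]
After op 4 (RCL M2): stack=[0,0] mem=[0,0,0,0]
After op 5 (STO M3): stack=[0] mem=[0,0,0,0]
After op 6 (push 17): stack=[0,17] mem=[0,0,0,0]
After op 7 (STO M0): stack=[0] mem=[17,0,0,0]
After op 8 (pop): stack=[empty] mem=[17,0,0,0]
After op 9 (push 19): stack=[19] mem=[17,0,0,0]
After op 10 (RCL M0): stack=[19,17] mem=[17,0,0,0]
After op 11 (dup): stack=[19,17,17] mem=[17,0,0,0]
After op 12 (push 11): stack=[19,17,17,11] mem=[17,0,0,0]
After op 13 (swap): stack=[19,17,11,17] mem=[17,0,0,0]
After op 14 (*): stack=[19,17,187] mem=[17,0,0,0]

Answer: 187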